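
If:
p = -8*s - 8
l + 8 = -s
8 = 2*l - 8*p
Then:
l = -228/31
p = -88/31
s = -20/31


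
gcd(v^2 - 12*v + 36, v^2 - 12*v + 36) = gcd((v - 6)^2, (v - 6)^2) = v^2 - 12*v + 36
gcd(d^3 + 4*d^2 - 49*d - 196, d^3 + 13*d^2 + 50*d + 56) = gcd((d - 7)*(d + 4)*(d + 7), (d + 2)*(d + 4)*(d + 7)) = d^2 + 11*d + 28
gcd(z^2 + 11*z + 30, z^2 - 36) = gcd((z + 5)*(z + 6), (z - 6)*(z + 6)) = z + 6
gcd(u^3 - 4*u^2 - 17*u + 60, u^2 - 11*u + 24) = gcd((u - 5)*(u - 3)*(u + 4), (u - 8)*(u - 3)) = u - 3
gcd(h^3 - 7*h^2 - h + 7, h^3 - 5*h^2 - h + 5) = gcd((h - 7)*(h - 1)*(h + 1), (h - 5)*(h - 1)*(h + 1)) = h^2 - 1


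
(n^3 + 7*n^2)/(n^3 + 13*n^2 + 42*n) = n/(n + 6)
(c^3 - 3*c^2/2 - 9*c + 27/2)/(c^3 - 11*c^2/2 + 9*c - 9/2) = (c + 3)/(c - 1)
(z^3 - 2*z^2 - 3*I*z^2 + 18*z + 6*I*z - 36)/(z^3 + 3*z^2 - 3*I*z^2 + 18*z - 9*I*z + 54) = (z - 2)/(z + 3)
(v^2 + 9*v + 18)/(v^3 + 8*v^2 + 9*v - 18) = 1/(v - 1)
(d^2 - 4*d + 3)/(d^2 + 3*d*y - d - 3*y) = (d - 3)/(d + 3*y)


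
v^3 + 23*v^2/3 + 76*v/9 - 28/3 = (v - 2/3)*(v + 7/3)*(v + 6)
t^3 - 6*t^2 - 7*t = t*(t - 7)*(t + 1)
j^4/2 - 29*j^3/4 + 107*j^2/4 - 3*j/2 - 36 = (j/2 + 1/2)*(j - 8)*(j - 6)*(j - 3/2)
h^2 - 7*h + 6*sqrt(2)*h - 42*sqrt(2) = (h - 7)*(h + 6*sqrt(2))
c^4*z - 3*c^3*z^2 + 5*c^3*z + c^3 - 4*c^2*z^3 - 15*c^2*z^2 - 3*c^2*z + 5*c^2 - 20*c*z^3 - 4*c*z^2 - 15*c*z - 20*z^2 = (c + 5)*(c - 4*z)*(c + z)*(c*z + 1)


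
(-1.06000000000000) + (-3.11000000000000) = -4.17000000000000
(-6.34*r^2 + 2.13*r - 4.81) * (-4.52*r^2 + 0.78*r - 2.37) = 28.6568*r^4 - 14.5728*r^3 + 38.4284*r^2 - 8.7999*r + 11.3997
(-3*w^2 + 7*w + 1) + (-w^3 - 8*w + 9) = -w^3 - 3*w^2 - w + 10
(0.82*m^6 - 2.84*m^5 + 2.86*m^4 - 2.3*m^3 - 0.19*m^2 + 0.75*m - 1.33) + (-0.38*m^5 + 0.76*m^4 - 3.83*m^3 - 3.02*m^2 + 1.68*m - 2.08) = 0.82*m^6 - 3.22*m^5 + 3.62*m^4 - 6.13*m^3 - 3.21*m^2 + 2.43*m - 3.41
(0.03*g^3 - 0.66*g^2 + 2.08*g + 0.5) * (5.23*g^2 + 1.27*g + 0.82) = 0.1569*g^5 - 3.4137*g^4 + 10.0648*g^3 + 4.7154*g^2 + 2.3406*g + 0.41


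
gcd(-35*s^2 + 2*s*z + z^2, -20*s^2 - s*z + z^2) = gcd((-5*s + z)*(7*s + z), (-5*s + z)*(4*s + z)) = -5*s + z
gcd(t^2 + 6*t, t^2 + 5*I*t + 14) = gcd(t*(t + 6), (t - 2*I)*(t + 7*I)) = 1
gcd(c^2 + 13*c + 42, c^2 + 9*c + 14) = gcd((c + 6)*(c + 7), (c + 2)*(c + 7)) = c + 7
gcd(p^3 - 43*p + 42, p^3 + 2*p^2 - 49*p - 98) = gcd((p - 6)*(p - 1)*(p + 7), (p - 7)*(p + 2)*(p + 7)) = p + 7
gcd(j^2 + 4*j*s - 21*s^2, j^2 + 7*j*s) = j + 7*s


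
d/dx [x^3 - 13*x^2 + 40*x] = 3*x^2 - 26*x + 40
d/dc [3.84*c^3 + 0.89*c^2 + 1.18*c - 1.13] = 11.52*c^2 + 1.78*c + 1.18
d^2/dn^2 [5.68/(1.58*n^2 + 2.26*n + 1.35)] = (-28.359104*n^2 - 40.564288*n + 5.68*(3.16*n + 2.26)*(6.32*n + 4.52) - 24.23088)/(1.58*n^2 + 2.26*n + 1.35)^3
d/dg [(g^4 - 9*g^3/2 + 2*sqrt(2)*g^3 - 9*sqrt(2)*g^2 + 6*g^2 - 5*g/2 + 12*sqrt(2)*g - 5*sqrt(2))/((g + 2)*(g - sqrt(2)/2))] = (4*g^5 + sqrt(2)*g^4 + 3*g^4 - 44*g^3 + 17*sqrt(2)*g^3 - 39*sqrt(2)*g^2 + 23*g^2 - 4*sqrt(2)*g + 72*g - 58 + 25*sqrt(2))/(2*g^4 - 2*sqrt(2)*g^3 + 8*g^3 - 8*sqrt(2)*g^2 + 9*g^2 - 8*sqrt(2)*g + 4*g + 4)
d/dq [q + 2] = 1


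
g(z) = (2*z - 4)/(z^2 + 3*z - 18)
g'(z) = (-2*z - 3)*(2*z - 4)/(z^2 + 3*z - 18)^2 + 2/(z^2 + 3*z - 18)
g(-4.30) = 1.02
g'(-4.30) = -0.62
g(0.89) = 0.15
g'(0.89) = -0.09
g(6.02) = 0.22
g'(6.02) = -0.04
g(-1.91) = 0.39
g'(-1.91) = -0.12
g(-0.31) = 0.25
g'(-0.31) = -0.08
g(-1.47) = 0.34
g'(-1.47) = -0.10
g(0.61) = 0.18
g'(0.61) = -0.08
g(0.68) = 0.17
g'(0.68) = -0.08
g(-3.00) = 0.56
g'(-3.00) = -0.20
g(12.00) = 0.12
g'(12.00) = -0.00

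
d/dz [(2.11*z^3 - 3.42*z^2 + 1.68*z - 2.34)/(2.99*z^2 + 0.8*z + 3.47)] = (6.3089*z^4 + 3.376*z^3 + 14.2059*z^2 - 9.7416*z + 7.7016)/(8.9401*z^4 + 4.784*z^3 + 21.3906*z^2 + 5.552*z + 12.0409)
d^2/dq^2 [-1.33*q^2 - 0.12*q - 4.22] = -2.66000000000000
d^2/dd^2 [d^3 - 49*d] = 6*d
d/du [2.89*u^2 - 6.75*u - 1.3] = 5.78*u - 6.75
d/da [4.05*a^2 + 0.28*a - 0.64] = 8.1*a + 0.28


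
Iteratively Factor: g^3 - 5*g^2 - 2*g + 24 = (g - 4)*(g^2 - g - 6) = (g - 4)*(g + 2)*(g - 3)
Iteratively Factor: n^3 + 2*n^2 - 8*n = (n)*(n^2 + 2*n - 8) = n*(n - 2)*(n + 4)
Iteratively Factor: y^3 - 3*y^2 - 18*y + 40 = (y + 4)*(y^2 - 7*y + 10) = (y - 2)*(y + 4)*(y - 5)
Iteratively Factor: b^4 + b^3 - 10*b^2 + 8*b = (b)*(b^3 + b^2 - 10*b + 8) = b*(b - 1)*(b^2 + 2*b - 8) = b*(b - 1)*(b + 4)*(b - 2)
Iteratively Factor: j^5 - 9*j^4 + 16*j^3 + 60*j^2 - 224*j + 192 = (j + 3)*(j^4 - 12*j^3 + 52*j^2 - 96*j + 64) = (j - 4)*(j + 3)*(j^3 - 8*j^2 + 20*j - 16) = (j - 4)*(j - 2)*(j + 3)*(j^2 - 6*j + 8) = (j - 4)*(j - 2)^2*(j + 3)*(j - 4)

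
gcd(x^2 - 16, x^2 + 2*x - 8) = x + 4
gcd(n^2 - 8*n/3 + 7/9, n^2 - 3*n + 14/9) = n - 7/3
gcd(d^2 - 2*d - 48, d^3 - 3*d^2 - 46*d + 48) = d^2 - 2*d - 48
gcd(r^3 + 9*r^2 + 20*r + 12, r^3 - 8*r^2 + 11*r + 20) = r + 1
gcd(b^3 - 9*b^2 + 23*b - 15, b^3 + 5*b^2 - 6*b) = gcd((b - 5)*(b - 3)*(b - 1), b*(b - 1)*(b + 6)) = b - 1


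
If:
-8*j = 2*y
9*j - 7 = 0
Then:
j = 7/9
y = -28/9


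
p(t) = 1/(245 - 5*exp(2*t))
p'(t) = 10*exp(2*t)/(245 - 5*exp(2*t))^2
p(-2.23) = 0.00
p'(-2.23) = 0.00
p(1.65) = 0.01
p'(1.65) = 0.02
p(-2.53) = 0.00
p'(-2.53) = 0.00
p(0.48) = 0.00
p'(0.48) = 0.00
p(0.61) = 0.00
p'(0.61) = 0.00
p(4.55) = -0.00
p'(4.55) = 0.00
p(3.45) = -0.00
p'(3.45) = 0.00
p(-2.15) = 0.00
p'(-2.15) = 0.00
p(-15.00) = 0.00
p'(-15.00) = 0.00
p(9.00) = 0.00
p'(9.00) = 0.00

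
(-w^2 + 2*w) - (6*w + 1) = -w^2 - 4*w - 1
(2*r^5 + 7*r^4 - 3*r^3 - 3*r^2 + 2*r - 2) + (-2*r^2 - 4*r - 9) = 2*r^5 + 7*r^4 - 3*r^3 - 5*r^2 - 2*r - 11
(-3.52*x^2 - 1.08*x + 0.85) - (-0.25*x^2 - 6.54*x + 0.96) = -3.27*x^2 + 5.46*x - 0.11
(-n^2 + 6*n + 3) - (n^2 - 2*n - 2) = -2*n^2 + 8*n + 5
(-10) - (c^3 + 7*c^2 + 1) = -c^3 - 7*c^2 - 11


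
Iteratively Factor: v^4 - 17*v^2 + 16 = (v + 1)*(v^3 - v^2 - 16*v + 16) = (v - 4)*(v + 1)*(v^2 + 3*v - 4) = (v - 4)*(v + 1)*(v + 4)*(v - 1)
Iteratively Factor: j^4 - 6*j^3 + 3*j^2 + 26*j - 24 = (j + 2)*(j^3 - 8*j^2 + 19*j - 12) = (j - 1)*(j + 2)*(j^2 - 7*j + 12) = (j - 3)*(j - 1)*(j + 2)*(j - 4)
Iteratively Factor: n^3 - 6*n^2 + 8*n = (n)*(n^2 - 6*n + 8) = n*(n - 4)*(n - 2)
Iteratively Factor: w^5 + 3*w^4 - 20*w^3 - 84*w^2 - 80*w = (w)*(w^4 + 3*w^3 - 20*w^2 - 84*w - 80) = w*(w - 5)*(w^3 + 8*w^2 + 20*w + 16) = w*(w - 5)*(w + 4)*(w^2 + 4*w + 4) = w*(w - 5)*(w + 2)*(w + 4)*(w + 2)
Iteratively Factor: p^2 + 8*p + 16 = (p + 4)*(p + 4)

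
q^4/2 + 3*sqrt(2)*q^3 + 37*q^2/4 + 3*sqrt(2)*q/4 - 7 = (q/2 + sqrt(2))*(q - sqrt(2)/2)*(q + sqrt(2))*(q + 7*sqrt(2)/2)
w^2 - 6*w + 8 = (w - 4)*(w - 2)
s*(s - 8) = s^2 - 8*s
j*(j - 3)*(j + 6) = j^3 + 3*j^2 - 18*j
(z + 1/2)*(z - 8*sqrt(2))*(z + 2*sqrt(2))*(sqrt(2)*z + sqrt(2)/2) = sqrt(2)*z^4 - 12*z^3 + sqrt(2)*z^3 - 127*sqrt(2)*z^2/4 - 12*z^2 - 32*sqrt(2)*z - 3*z - 8*sqrt(2)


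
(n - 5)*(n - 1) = n^2 - 6*n + 5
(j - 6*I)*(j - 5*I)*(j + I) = j^3 - 10*I*j^2 - 19*j - 30*I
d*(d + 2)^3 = d^4 + 6*d^3 + 12*d^2 + 8*d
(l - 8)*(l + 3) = l^2 - 5*l - 24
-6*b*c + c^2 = c*(-6*b + c)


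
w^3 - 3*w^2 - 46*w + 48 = (w - 8)*(w - 1)*(w + 6)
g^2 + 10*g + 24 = (g + 4)*(g + 6)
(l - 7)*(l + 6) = l^2 - l - 42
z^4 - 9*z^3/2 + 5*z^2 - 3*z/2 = z*(z - 3)*(z - 1)*(z - 1/2)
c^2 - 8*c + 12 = (c - 6)*(c - 2)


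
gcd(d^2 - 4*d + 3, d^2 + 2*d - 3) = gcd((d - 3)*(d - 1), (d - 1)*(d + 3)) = d - 1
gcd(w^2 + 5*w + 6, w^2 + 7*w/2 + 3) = w + 2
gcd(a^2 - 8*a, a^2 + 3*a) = a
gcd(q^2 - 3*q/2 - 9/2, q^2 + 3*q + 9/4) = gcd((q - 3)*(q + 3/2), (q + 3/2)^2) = q + 3/2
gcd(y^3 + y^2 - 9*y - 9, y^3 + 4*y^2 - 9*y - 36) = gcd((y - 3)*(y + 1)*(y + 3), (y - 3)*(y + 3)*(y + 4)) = y^2 - 9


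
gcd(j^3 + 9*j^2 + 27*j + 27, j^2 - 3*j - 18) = j + 3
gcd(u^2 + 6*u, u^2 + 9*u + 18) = u + 6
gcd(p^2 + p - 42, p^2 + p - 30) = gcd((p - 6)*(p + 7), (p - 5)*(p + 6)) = 1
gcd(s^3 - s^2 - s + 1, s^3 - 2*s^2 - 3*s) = s + 1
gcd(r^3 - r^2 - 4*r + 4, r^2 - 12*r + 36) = 1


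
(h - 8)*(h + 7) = h^2 - h - 56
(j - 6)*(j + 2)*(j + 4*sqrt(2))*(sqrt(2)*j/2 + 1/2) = sqrt(2)*j^4/2 - 2*sqrt(2)*j^3 + 9*j^3/2 - 18*j^2 - 4*sqrt(2)*j^2 - 54*j - 8*sqrt(2)*j - 24*sqrt(2)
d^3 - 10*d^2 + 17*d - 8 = (d - 8)*(d - 1)^2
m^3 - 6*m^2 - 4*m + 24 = (m - 6)*(m - 2)*(m + 2)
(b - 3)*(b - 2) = b^2 - 5*b + 6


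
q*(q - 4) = q^2 - 4*q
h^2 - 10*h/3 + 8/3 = (h - 2)*(h - 4/3)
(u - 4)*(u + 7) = u^2 + 3*u - 28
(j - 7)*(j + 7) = j^2 - 49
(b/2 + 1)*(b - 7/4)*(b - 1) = b^3/2 - 3*b^2/8 - 15*b/8 + 7/4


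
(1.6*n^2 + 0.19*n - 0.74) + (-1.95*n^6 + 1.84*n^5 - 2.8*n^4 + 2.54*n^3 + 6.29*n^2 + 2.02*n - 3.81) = -1.95*n^6 + 1.84*n^5 - 2.8*n^4 + 2.54*n^3 + 7.89*n^2 + 2.21*n - 4.55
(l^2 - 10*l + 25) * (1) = l^2 - 10*l + 25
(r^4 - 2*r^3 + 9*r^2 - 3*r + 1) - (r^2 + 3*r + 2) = r^4 - 2*r^3 + 8*r^2 - 6*r - 1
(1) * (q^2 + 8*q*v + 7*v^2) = q^2 + 8*q*v + 7*v^2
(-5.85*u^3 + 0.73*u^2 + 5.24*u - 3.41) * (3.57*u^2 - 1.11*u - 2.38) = -20.8845*u^5 + 9.0996*u^4 + 31.8195*u^3 - 19.7275*u^2 - 8.6861*u + 8.1158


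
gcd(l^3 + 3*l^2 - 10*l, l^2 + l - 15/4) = 1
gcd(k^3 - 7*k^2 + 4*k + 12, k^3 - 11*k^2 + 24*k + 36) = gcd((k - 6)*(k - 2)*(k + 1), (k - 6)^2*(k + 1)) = k^2 - 5*k - 6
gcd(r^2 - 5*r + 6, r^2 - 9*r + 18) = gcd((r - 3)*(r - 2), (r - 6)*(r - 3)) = r - 3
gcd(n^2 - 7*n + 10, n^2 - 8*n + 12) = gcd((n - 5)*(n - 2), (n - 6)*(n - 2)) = n - 2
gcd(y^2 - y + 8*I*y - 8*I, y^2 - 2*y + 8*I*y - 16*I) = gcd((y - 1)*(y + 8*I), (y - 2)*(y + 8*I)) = y + 8*I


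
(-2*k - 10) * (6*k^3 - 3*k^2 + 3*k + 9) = -12*k^4 - 54*k^3 + 24*k^2 - 48*k - 90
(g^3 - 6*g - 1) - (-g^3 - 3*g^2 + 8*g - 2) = 2*g^3 + 3*g^2 - 14*g + 1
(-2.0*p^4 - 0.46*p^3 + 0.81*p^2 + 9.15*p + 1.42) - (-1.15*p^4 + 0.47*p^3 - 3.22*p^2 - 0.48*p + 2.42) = -0.85*p^4 - 0.93*p^3 + 4.03*p^2 + 9.63*p - 1.0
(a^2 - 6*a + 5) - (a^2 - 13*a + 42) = 7*a - 37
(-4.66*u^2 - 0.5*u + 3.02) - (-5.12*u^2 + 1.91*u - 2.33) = 0.46*u^2 - 2.41*u + 5.35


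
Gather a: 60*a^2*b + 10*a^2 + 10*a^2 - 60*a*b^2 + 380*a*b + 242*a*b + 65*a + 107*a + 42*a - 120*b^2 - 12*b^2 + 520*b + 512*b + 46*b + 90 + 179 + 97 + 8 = a^2*(60*b + 20) + a*(-60*b^2 + 622*b + 214) - 132*b^2 + 1078*b + 374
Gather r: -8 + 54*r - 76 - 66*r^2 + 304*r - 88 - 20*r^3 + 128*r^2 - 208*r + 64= -20*r^3 + 62*r^2 + 150*r - 108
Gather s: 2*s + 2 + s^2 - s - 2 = s^2 + s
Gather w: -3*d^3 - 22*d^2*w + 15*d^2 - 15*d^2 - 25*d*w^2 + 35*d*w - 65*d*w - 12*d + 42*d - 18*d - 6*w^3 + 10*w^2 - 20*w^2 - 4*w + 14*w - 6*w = -3*d^3 + 12*d - 6*w^3 + w^2*(-25*d - 10) + w*(-22*d^2 - 30*d + 4)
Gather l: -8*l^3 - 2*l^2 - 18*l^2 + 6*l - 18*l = -8*l^3 - 20*l^2 - 12*l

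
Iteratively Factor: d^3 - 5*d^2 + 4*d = (d - 4)*(d^2 - d) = d*(d - 4)*(d - 1)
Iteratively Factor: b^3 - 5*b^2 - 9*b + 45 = (b + 3)*(b^2 - 8*b + 15) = (b - 3)*(b + 3)*(b - 5)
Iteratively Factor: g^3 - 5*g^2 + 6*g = (g)*(g^2 - 5*g + 6) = g*(g - 3)*(g - 2)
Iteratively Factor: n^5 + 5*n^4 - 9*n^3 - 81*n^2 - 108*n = (n)*(n^4 + 5*n^3 - 9*n^2 - 81*n - 108) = n*(n - 4)*(n^3 + 9*n^2 + 27*n + 27) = n*(n - 4)*(n + 3)*(n^2 + 6*n + 9) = n*(n - 4)*(n + 3)^2*(n + 3)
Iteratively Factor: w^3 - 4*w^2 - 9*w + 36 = (w - 4)*(w^2 - 9) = (w - 4)*(w - 3)*(w + 3)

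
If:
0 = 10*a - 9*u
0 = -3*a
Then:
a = 0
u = 0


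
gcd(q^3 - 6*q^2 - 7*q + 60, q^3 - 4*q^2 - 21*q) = q + 3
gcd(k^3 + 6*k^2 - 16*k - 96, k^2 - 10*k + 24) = k - 4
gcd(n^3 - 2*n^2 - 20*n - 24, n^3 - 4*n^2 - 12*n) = n^2 - 4*n - 12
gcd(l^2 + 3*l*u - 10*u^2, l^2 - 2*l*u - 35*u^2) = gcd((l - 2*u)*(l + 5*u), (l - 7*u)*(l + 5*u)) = l + 5*u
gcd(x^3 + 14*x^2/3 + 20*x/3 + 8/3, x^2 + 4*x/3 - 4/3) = x + 2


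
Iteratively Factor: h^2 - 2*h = (h - 2)*(h)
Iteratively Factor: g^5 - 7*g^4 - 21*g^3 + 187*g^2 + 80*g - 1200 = (g - 5)*(g^4 - 2*g^3 - 31*g^2 + 32*g + 240) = (g - 5)*(g - 4)*(g^3 + 2*g^2 - 23*g - 60) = (g - 5)*(g - 4)*(g + 4)*(g^2 - 2*g - 15) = (g - 5)^2*(g - 4)*(g + 4)*(g + 3)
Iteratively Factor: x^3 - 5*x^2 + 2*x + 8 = (x + 1)*(x^2 - 6*x + 8) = (x - 2)*(x + 1)*(x - 4)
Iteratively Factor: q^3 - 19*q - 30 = (q - 5)*(q^2 + 5*q + 6) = (q - 5)*(q + 3)*(q + 2)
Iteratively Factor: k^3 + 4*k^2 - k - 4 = (k + 1)*(k^2 + 3*k - 4) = (k - 1)*(k + 1)*(k + 4)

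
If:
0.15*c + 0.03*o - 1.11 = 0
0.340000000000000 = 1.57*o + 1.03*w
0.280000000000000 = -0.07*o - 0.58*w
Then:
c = 7.28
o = 0.58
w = -0.55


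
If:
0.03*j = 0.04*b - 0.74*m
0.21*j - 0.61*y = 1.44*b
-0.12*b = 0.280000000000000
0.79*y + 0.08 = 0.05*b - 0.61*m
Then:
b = -2.33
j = -18.08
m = 0.61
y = -0.72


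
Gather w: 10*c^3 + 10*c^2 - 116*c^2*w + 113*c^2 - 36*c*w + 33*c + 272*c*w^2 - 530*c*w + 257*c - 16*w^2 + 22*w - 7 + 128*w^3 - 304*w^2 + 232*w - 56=10*c^3 + 123*c^2 + 290*c + 128*w^3 + w^2*(272*c - 320) + w*(-116*c^2 - 566*c + 254) - 63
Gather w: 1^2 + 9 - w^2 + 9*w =-w^2 + 9*w + 10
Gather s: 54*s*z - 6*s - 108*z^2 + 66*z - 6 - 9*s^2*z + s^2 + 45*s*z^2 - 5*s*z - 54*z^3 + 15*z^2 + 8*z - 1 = s^2*(1 - 9*z) + s*(45*z^2 + 49*z - 6) - 54*z^3 - 93*z^2 + 74*z - 7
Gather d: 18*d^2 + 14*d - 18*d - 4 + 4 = 18*d^2 - 4*d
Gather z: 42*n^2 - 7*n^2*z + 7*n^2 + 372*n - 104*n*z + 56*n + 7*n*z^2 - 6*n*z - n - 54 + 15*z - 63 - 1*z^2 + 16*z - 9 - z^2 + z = 49*n^2 + 427*n + z^2*(7*n - 2) + z*(-7*n^2 - 110*n + 32) - 126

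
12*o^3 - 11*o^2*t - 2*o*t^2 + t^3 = (-4*o + t)*(-o + t)*(3*o + t)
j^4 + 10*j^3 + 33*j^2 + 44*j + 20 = (j + 1)*(j + 2)^2*(j + 5)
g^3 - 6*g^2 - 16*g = g*(g - 8)*(g + 2)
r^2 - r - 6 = (r - 3)*(r + 2)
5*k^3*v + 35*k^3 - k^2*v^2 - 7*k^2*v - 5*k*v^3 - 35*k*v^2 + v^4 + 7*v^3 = (-5*k + v)*(-k + v)*(k + v)*(v + 7)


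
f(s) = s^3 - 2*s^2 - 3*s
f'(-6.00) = 129.00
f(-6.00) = -270.00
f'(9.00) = 204.00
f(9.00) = 540.00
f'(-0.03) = -2.88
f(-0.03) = 0.09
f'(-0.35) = -1.23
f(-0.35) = 0.76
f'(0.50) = -4.25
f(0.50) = -1.88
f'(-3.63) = 51.05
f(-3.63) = -63.30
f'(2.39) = 4.58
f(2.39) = -4.94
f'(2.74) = 8.56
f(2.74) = -2.66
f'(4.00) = 29.00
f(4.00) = 20.00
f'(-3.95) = 59.61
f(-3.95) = -80.98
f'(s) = 3*s^2 - 4*s - 3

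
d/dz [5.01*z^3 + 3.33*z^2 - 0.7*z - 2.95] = 15.03*z^2 + 6.66*z - 0.7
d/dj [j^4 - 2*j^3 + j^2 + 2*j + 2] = 4*j^3 - 6*j^2 + 2*j + 2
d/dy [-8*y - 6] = -8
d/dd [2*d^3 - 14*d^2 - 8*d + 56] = 6*d^2 - 28*d - 8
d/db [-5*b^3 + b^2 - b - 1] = -15*b^2 + 2*b - 1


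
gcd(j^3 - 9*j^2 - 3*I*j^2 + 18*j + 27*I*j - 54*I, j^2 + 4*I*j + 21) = j - 3*I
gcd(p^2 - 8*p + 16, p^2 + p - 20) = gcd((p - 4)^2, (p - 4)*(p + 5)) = p - 4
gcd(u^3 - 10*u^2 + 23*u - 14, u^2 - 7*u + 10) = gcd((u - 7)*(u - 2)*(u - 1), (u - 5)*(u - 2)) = u - 2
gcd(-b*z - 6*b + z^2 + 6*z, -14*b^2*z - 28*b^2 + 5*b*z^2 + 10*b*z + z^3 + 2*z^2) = 1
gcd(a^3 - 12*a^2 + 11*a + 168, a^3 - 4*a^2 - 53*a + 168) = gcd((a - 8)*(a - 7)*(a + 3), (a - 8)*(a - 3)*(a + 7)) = a - 8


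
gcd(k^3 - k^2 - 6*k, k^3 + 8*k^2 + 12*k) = k^2 + 2*k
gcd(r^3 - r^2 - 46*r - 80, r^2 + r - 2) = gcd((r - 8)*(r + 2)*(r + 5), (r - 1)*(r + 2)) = r + 2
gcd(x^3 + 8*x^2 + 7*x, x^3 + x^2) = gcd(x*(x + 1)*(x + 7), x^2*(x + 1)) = x^2 + x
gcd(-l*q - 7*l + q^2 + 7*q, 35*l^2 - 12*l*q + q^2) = 1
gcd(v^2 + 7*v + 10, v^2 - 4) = v + 2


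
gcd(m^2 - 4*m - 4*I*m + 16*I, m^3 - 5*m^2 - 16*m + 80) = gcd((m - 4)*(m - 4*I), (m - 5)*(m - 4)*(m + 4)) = m - 4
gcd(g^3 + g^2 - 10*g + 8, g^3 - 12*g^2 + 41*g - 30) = g - 1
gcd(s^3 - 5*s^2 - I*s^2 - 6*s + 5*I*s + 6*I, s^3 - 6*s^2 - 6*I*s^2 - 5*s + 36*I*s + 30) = s^2 + s*(-6 - I) + 6*I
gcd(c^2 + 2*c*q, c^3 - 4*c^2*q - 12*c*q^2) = c^2 + 2*c*q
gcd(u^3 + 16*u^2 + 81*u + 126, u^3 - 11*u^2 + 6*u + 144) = u + 3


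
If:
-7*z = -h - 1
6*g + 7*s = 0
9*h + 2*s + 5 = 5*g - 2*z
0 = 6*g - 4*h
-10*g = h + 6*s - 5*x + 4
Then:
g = -74/101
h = -111/101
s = 444/707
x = -93/707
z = -10/707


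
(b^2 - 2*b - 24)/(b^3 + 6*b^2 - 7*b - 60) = (b - 6)/(b^2 + 2*b - 15)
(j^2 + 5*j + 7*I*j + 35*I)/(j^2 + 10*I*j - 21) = (j + 5)/(j + 3*I)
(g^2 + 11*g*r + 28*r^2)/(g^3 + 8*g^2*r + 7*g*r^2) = (g + 4*r)/(g*(g + r))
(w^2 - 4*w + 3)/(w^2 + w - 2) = (w - 3)/(w + 2)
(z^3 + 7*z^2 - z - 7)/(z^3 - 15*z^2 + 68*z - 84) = (z^3 + 7*z^2 - z - 7)/(z^3 - 15*z^2 + 68*z - 84)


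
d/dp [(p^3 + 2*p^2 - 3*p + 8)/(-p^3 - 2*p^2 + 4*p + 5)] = (2*p^3 + 41*p^2 + 52*p - 47)/(p^6 + 4*p^5 - 4*p^4 - 26*p^3 - 4*p^2 + 40*p + 25)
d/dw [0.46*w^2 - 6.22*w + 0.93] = 0.92*w - 6.22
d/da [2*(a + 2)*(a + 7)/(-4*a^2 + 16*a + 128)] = (13*a^2 + 92*a + 232)/(2*(a^4 - 8*a^3 - 48*a^2 + 256*a + 1024))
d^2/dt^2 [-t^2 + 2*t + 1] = -2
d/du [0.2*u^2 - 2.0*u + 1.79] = 0.4*u - 2.0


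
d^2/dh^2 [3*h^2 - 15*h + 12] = 6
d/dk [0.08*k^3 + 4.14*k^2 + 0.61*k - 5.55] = 0.24*k^2 + 8.28*k + 0.61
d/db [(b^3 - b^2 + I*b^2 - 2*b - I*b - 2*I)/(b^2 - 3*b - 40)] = (b^4 - 6*b^3 + b^2*(-115 - 2*I) + b*(80 - 76*I) + 80 + 34*I)/(b^4 - 6*b^3 - 71*b^2 + 240*b + 1600)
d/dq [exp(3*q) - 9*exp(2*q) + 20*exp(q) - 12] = (3*exp(2*q) - 18*exp(q) + 20)*exp(q)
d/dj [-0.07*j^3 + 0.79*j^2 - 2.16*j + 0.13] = -0.21*j^2 + 1.58*j - 2.16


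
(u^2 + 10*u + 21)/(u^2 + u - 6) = (u + 7)/(u - 2)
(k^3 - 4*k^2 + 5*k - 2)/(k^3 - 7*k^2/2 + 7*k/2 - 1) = 2*(k - 1)/(2*k - 1)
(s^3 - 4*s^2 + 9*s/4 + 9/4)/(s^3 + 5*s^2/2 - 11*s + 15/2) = (2*s^2 - 5*s - 3)/(2*(s^2 + 4*s - 5))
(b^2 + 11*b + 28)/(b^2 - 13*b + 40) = (b^2 + 11*b + 28)/(b^2 - 13*b + 40)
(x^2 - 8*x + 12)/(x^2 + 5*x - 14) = (x - 6)/(x + 7)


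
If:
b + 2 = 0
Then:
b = -2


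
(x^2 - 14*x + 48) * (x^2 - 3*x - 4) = x^4 - 17*x^3 + 86*x^2 - 88*x - 192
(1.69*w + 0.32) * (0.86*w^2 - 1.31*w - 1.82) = 1.4534*w^3 - 1.9387*w^2 - 3.495*w - 0.5824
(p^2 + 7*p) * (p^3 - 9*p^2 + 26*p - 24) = p^5 - 2*p^4 - 37*p^3 + 158*p^2 - 168*p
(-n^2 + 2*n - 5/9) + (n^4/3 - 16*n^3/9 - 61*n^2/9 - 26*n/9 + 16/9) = n^4/3 - 16*n^3/9 - 70*n^2/9 - 8*n/9 + 11/9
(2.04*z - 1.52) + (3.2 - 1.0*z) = 1.04*z + 1.68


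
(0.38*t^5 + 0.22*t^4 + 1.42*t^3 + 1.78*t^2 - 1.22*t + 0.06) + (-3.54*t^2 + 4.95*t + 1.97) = 0.38*t^5 + 0.22*t^4 + 1.42*t^3 - 1.76*t^2 + 3.73*t + 2.03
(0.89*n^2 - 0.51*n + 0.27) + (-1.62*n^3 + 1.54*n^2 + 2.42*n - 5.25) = -1.62*n^3 + 2.43*n^2 + 1.91*n - 4.98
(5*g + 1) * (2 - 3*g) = -15*g^2 + 7*g + 2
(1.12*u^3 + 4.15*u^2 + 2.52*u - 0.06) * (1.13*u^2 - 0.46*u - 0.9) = 1.2656*u^5 + 4.1743*u^4 - 0.0694000000000006*u^3 - 4.962*u^2 - 2.2404*u + 0.054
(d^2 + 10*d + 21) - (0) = d^2 + 10*d + 21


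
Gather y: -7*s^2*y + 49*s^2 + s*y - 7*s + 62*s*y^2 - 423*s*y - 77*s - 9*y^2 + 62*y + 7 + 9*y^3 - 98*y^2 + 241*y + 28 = 49*s^2 - 84*s + 9*y^3 + y^2*(62*s - 107) + y*(-7*s^2 - 422*s + 303) + 35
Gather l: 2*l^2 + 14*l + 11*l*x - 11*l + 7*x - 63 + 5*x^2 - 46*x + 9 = 2*l^2 + l*(11*x + 3) + 5*x^2 - 39*x - 54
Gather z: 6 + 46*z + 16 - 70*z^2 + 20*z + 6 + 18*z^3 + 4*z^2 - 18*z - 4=18*z^3 - 66*z^2 + 48*z + 24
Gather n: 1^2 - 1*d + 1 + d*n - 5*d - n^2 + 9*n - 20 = -6*d - n^2 + n*(d + 9) - 18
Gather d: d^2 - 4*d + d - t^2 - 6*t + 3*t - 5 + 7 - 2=d^2 - 3*d - t^2 - 3*t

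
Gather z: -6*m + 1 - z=-6*m - z + 1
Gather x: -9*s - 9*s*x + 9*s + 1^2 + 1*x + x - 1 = x*(2 - 9*s)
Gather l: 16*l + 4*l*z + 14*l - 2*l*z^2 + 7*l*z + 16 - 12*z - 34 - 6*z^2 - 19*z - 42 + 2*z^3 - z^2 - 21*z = l*(-2*z^2 + 11*z + 30) + 2*z^3 - 7*z^2 - 52*z - 60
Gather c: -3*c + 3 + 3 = 6 - 3*c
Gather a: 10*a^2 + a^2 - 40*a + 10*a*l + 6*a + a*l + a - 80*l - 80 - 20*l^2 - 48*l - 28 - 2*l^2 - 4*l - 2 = 11*a^2 + a*(11*l - 33) - 22*l^2 - 132*l - 110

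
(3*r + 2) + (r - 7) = 4*r - 5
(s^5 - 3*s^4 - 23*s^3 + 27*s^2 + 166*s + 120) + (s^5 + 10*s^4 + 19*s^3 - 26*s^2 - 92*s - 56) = 2*s^5 + 7*s^4 - 4*s^3 + s^2 + 74*s + 64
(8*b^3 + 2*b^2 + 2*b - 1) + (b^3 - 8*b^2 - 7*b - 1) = 9*b^3 - 6*b^2 - 5*b - 2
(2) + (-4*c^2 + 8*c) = -4*c^2 + 8*c + 2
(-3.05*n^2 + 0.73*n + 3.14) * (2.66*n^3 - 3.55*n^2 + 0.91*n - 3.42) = -8.113*n^5 + 12.7693*n^4 + 2.9854*n^3 - 0.0517000000000003*n^2 + 0.3608*n - 10.7388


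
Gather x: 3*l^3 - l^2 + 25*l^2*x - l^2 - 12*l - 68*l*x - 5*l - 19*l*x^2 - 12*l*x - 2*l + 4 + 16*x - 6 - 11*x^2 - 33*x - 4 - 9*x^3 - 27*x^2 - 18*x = 3*l^3 - 2*l^2 - 19*l - 9*x^3 + x^2*(-19*l - 38) + x*(25*l^2 - 80*l - 35) - 6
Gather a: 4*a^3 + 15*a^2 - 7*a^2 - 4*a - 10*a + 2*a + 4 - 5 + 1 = 4*a^3 + 8*a^2 - 12*a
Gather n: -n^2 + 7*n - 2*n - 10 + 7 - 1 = -n^2 + 5*n - 4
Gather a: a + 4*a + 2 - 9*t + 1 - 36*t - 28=5*a - 45*t - 25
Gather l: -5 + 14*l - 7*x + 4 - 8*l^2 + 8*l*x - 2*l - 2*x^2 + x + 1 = -8*l^2 + l*(8*x + 12) - 2*x^2 - 6*x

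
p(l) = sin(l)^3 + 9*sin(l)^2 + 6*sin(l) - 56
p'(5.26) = -3.74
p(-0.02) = -56.12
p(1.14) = -42.37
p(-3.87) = -47.72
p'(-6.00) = 10.82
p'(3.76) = 2.79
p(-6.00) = -53.60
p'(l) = 3*sin(l)^2*cos(l) + 18*sin(l)*cos(l) + 6*cos(l)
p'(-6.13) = 8.71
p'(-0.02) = 5.64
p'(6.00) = 1.16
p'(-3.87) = -14.41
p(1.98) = -42.15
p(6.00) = -57.00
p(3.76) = -56.65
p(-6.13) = -54.87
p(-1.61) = -54.01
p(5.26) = -55.18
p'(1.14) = 10.37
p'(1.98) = -9.96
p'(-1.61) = 0.35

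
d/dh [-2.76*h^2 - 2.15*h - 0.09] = -5.52*h - 2.15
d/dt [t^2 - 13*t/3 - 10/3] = 2*t - 13/3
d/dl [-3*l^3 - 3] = -9*l^2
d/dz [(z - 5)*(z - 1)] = 2*z - 6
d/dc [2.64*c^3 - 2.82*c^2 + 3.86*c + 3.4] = 7.92*c^2 - 5.64*c + 3.86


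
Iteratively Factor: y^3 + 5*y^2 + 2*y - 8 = (y + 2)*(y^2 + 3*y - 4) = (y - 1)*(y + 2)*(y + 4)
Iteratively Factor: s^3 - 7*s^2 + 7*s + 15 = (s + 1)*(s^2 - 8*s + 15) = (s - 5)*(s + 1)*(s - 3)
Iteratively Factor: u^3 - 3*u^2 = (u - 3)*(u^2) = u*(u - 3)*(u)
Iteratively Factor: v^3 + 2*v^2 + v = (v)*(v^2 + 2*v + 1) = v*(v + 1)*(v + 1)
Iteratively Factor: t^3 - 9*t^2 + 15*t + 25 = (t - 5)*(t^2 - 4*t - 5) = (t - 5)^2*(t + 1)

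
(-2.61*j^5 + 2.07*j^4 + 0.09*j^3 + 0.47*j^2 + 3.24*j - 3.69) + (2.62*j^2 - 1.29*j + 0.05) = -2.61*j^5 + 2.07*j^4 + 0.09*j^3 + 3.09*j^2 + 1.95*j - 3.64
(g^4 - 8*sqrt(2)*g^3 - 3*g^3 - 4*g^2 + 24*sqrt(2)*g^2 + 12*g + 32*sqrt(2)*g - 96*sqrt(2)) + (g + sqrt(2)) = g^4 - 8*sqrt(2)*g^3 - 3*g^3 - 4*g^2 + 24*sqrt(2)*g^2 + 13*g + 32*sqrt(2)*g - 95*sqrt(2)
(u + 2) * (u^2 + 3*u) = u^3 + 5*u^2 + 6*u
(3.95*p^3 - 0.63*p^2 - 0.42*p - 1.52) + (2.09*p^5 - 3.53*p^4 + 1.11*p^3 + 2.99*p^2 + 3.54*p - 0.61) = 2.09*p^5 - 3.53*p^4 + 5.06*p^3 + 2.36*p^2 + 3.12*p - 2.13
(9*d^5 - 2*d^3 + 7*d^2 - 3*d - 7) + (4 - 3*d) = 9*d^5 - 2*d^3 + 7*d^2 - 6*d - 3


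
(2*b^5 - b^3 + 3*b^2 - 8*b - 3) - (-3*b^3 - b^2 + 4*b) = 2*b^5 + 2*b^3 + 4*b^2 - 12*b - 3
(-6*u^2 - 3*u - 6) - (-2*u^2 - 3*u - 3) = -4*u^2 - 3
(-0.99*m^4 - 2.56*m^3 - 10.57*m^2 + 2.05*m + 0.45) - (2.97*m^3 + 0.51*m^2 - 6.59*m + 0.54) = -0.99*m^4 - 5.53*m^3 - 11.08*m^2 + 8.64*m - 0.09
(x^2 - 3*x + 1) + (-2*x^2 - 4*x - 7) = -x^2 - 7*x - 6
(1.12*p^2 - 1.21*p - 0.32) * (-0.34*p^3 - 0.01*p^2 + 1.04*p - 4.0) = -0.3808*p^5 + 0.4002*p^4 + 1.2857*p^3 - 5.7352*p^2 + 4.5072*p + 1.28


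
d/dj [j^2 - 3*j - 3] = 2*j - 3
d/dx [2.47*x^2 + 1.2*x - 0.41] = 4.94*x + 1.2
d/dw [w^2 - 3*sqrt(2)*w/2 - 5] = 2*w - 3*sqrt(2)/2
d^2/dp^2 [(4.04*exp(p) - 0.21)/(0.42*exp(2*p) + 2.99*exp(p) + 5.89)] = (0.712656*exp(4*p) - 5.221608*exp(3*p) - 60.756066*exp(2*p) - 70.948273*exp(p) + 143.854415)*exp(p)/(0.074088*exp(6*p) + 1.582308*exp(5*p) + 14.381514*exp(4*p) + 71.110871*exp(3*p) + 201.683613*exp(2*p) + 311.188137*exp(p) + 204.336469)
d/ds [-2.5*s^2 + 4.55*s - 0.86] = 4.55 - 5.0*s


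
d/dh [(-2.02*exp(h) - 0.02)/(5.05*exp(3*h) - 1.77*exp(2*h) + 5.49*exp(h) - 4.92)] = (20.402*exp(3*h) - 3.2724*exp(2*h) - 0.0708000000000002*exp(h) + 10.0482)*exp(h)/(25.5025*exp(6*h) - 17.877*exp(5*h) + 58.5819*exp(4*h) - 69.1266*exp(3*h) + 47.5569*exp(2*h) - 54.0216*exp(h) + 24.2064)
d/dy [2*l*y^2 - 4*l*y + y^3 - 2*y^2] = 4*l*y - 4*l + 3*y^2 - 4*y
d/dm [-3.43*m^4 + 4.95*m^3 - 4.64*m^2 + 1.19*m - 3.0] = -13.72*m^3 + 14.85*m^2 - 9.28*m + 1.19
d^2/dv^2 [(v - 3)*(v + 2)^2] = 6*v + 2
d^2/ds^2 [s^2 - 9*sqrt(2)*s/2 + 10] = 2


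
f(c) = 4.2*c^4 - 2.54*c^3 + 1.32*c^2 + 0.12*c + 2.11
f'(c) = 16.8*c^3 - 7.62*c^2 + 2.64*c + 0.12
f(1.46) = 16.28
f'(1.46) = 40.02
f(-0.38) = 2.48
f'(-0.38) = -2.91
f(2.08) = 63.83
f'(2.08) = 123.83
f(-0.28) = 2.26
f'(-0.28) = -1.59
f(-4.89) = 2731.60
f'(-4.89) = -2159.43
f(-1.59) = 42.31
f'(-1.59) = -90.87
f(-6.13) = 6566.55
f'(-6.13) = -4172.22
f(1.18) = 8.06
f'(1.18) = 20.23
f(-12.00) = 91671.07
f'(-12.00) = -30159.24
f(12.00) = 82895.71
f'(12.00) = 27964.92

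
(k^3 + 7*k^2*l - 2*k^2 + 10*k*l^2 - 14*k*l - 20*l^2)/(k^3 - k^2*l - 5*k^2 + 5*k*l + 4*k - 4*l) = (k^3 + 7*k^2*l - 2*k^2 + 10*k*l^2 - 14*k*l - 20*l^2)/(k^3 - k^2*l - 5*k^2 + 5*k*l + 4*k - 4*l)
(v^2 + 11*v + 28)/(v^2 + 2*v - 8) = (v + 7)/(v - 2)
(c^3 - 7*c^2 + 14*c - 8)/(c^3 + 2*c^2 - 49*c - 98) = (c^3 - 7*c^2 + 14*c - 8)/(c^3 + 2*c^2 - 49*c - 98)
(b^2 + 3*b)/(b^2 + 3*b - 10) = b*(b + 3)/(b^2 + 3*b - 10)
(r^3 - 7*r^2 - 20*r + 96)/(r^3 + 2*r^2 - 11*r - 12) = (r - 8)/(r + 1)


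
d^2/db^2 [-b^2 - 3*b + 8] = -2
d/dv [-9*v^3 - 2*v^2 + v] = -27*v^2 - 4*v + 1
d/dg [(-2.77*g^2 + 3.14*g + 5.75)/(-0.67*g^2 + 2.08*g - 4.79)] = (-3.6578*g^2 + 34.2416*g - 27.0006)/(0.4489*g^4 - 2.7872*g^3 + 10.745*g^2 - 19.9264*g + 22.9441)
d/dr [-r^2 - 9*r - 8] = -2*r - 9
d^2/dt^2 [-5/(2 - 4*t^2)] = 10*(6*t^2 + 1)/(2*t^2 - 1)^3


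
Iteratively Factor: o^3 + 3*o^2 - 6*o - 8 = (o + 1)*(o^2 + 2*o - 8) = (o - 2)*(o + 1)*(o + 4)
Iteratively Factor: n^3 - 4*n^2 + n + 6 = (n - 2)*(n^2 - 2*n - 3) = (n - 3)*(n - 2)*(n + 1)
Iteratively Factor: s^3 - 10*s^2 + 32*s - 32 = (s - 2)*(s^2 - 8*s + 16) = (s - 4)*(s - 2)*(s - 4)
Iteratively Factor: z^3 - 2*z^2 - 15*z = (z - 5)*(z^2 + 3*z) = (z - 5)*(z + 3)*(z)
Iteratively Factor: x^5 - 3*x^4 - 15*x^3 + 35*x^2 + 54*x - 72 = (x - 4)*(x^4 + x^3 - 11*x^2 - 9*x + 18) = (x - 4)*(x + 2)*(x^3 - x^2 - 9*x + 9) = (x - 4)*(x + 2)*(x + 3)*(x^2 - 4*x + 3) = (x - 4)*(x - 1)*(x + 2)*(x + 3)*(x - 3)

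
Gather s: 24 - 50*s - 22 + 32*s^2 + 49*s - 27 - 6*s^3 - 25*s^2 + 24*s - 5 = -6*s^3 + 7*s^2 + 23*s - 30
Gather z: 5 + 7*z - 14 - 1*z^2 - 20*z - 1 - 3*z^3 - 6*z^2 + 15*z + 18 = -3*z^3 - 7*z^2 + 2*z + 8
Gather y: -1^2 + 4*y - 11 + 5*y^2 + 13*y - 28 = 5*y^2 + 17*y - 40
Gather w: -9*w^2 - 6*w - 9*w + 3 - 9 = -9*w^2 - 15*w - 6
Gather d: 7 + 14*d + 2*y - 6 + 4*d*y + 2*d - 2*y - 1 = d*(4*y + 16)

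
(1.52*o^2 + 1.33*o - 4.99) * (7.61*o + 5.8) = 11.5672*o^3 + 18.9373*o^2 - 30.2599*o - 28.942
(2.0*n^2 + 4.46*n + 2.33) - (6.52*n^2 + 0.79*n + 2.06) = -4.52*n^2 + 3.67*n + 0.27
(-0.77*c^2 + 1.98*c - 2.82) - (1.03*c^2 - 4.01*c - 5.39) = -1.8*c^2 + 5.99*c + 2.57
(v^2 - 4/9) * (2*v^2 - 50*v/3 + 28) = 2*v^4 - 50*v^3/3 + 244*v^2/9 + 200*v/27 - 112/9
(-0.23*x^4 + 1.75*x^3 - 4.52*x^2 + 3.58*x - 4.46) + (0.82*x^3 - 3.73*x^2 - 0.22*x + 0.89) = -0.23*x^4 + 2.57*x^3 - 8.25*x^2 + 3.36*x - 3.57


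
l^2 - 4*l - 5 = (l - 5)*(l + 1)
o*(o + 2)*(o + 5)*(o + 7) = o^4 + 14*o^3 + 59*o^2 + 70*o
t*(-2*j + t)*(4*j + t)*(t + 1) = -8*j^2*t^2 - 8*j^2*t + 2*j*t^3 + 2*j*t^2 + t^4 + t^3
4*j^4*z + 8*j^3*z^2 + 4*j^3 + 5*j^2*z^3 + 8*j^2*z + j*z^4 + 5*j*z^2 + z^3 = (j + z)*(2*j + z)^2*(j*z + 1)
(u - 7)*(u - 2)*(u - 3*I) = u^3 - 9*u^2 - 3*I*u^2 + 14*u + 27*I*u - 42*I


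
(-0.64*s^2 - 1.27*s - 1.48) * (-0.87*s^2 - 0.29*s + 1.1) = 0.5568*s^4 + 1.2905*s^3 + 0.9519*s^2 - 0.9678*s - 1.628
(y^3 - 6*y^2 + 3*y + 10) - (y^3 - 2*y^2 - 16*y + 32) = -4*y^2 + 19*y - 22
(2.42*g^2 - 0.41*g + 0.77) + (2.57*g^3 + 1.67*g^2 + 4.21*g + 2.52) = 2.57*g^3 + 4.09*g^2 + 3.8*g + 3.29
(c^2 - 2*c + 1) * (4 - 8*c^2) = -8*c^4 + 16*c^3 - 4*c^2 - 8*c + 4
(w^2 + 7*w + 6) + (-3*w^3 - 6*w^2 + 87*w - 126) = -3*w^3 - 5*w^2 + 94*w - 120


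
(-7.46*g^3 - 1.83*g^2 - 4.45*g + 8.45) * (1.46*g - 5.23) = -10.8916*g^4 + 36.344*g^3 + 3.0739*g^2 + 35.6105*g - 44.1935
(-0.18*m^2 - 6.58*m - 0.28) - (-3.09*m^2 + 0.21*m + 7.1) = 2.91*m^2 - 6.79*m - 7.38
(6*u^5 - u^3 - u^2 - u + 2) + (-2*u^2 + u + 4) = 6*u^5 - u^3 - 3*u^2 + 6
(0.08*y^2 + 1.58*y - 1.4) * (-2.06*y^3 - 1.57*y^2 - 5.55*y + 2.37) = -0.1648*y^5 - 3.3804*y^4 - 0.0406000000000005*y^3 - 6.3814*y^2 + 11.5146*y - 3.318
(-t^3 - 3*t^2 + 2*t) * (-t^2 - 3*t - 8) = t^5 + 6*t^4 + 15*t^3 + 18*t^2 - 16*t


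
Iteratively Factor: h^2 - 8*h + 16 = (h - 4)*(h - 4)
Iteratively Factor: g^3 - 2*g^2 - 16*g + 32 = (g + 4)*(g^2 - 6*g + 8) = (g - 4)*(g + 4)*(g - 2)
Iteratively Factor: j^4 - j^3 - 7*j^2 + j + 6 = (j + 2)*(j^3 - 3*j^2 - j + 3) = (j - 3)*(j + 2)*(j^2 - 1) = (j - 3)*(j - 1)*(j + 2)*(j + 1)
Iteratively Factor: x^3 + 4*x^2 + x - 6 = (x + 2)*(x^2 + 2*x - 3) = (x + 2)*(x + 3)*(x - 1)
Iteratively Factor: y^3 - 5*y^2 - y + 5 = (y - 1)*(y^2 - 4*y - 5) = (y - 1)*(y + 1)*(y - 5)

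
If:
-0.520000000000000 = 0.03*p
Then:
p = -17.33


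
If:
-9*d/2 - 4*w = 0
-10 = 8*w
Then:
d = 10/9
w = -5/4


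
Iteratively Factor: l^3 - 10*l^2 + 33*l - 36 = (l - 4)*(l^2 - 6*l + 9) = (l - 4)*(l - 3)*(l - 3)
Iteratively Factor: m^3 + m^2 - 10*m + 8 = (m + 4)*(m^2 - 3*m + 2) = (m - 2)*(m + 4)*(m - 1)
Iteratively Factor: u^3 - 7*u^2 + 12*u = (u)*(u^2 - 7*u + 12) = u*(u - 3)*(u - 4)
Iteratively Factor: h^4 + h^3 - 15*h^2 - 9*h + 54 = (h - 2)*(h^3 + 3*h^2 - 9*h - 27) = (h - 3)*(h - 2)*(h^2 + 6*h + 9) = (h - 3)*(h - 2)*(h + 3)*(h + 3)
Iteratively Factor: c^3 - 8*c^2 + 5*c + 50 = (c - 5)*(c^2 - 3*c - 10) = (c - 5)*(c + 2)*(c - 5)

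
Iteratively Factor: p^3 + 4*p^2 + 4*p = (p + 2)*(p^2 + 2*p) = p*(p + 2)*(p + 2)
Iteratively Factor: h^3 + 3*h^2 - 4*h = (h + 4)*(h^2 - h) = (h - 1)*(h + 4)*(h)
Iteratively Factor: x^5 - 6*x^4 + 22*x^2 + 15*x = (x)*(x^4 - 6*x^3 + 22*x + 15) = x*(x + 1)*(x^3 - 7*x^2 + 7*x + 15) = x*(x - 3)*(x + 1)*(x^2 - 4*x - 5) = x*(x - 3)*(x + 1)^2*(x - 5)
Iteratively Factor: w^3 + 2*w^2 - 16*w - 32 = (w + 2)*(w^2 - 16) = (w + 2)*(w + 4)*(w - 4)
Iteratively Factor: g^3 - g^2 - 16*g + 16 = (g - 4)*(g^2 + 3*g - 4) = (g - 4)*(g - 1)*(g + 4)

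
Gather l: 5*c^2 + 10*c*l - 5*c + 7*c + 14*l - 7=5*c^2 + 2*c + l*(10*c + 14) - 7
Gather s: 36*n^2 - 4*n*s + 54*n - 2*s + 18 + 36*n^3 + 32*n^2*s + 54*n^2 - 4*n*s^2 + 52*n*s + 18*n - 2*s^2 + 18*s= 36*n^3 + 90*n^2 + 72*n + s^2*(-4*n - 2) + s*(32*n^2 + 48*n + 16) + 18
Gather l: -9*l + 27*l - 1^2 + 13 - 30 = 18*l - 18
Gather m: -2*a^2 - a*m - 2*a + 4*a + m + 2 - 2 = -2*a^2 + 2*a + m*(1 - a)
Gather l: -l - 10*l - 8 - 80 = -11*l - 88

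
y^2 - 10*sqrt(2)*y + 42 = (y - 7*sqrt(2))*(y - 3*sqrt(2))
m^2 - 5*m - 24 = (m - 8)*(m + 3)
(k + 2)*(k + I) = k^2 + 2*k + I*k + 2*I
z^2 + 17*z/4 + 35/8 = (z + 7/4)*(z + 5/2)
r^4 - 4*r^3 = r^3*(r - 4)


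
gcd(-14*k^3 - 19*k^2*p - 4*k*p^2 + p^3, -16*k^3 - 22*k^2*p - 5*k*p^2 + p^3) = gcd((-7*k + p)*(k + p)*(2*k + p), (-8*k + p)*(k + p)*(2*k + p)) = 2*k^2 + 3*k*p + p^2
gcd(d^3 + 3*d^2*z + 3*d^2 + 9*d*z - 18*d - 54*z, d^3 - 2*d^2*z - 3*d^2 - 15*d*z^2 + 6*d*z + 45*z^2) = d^2 + 3*d*z - 3*d - 9*z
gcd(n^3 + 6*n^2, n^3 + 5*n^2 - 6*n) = n^2 + 6*n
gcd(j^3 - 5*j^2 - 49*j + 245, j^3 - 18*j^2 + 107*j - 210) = j^2 - 12*j + 35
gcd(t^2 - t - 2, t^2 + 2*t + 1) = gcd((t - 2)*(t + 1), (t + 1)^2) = t + 1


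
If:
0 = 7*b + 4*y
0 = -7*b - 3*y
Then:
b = 0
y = 0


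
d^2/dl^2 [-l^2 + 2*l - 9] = -2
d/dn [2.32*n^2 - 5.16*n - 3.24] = 4.64*n - 5.16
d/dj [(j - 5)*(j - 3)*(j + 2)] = 3*j^2 - 12*j - 1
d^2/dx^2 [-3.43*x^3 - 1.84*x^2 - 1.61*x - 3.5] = -20.58*x - 3.68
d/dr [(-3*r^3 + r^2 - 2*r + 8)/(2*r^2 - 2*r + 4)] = (-3*r^4 + 6*r^3 - 17*r^2 - 12*r + 4)/(2*(r^4 - 2*r^3 + 5*r^2 - 4*r + 4))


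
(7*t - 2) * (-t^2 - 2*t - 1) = -7*t^3 - 12*t^2 - 3*t + 2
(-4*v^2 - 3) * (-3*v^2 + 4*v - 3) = 12*v^4 - 16*v^3 + 21*v^2 - 12*v + 9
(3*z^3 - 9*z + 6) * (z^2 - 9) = 3*z^5 - 36*z^3 + 6*z^2 + 81*z - 54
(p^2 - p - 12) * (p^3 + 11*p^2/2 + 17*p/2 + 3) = p^5 + 9*p^4/2 - 9*p^3 - 143*p^2/2 - 105*p - 36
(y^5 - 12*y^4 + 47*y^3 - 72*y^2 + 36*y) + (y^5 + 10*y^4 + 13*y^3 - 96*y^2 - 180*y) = 2*y^5 - 2*y^4 + 60*y^3 - 168*y^2 - 144*y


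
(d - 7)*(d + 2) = d^2 - 5*d - 14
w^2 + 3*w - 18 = (w - 3)*(w + 6)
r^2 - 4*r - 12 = (r - 6)*(r + 2)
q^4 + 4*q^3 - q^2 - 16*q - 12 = (q - 2)*(q + 1)*(q + 2)*(q + 3)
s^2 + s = s*(s + 1)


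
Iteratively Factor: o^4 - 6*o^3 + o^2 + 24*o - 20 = (o - 2)*(o^3 - 4*o^2 - 7*o + 10) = (o - 5)*(o - 2)*(o^2 + o - 2) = (o - 5)*(o - 2)*(o - 1)*(o + 2)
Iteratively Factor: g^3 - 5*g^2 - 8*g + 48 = (g - 4)*(g^2 - g - 12) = (g - 4)*(g + 3)*(g - 4)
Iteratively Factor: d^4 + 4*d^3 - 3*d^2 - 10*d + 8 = (d + 4)*(d^3 - 3*d + 2) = (d + 2)*(d + 4)*(d^2 - 2*d + 1) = (d - 1)*(d + 2)*(d + 4)*(d - 1)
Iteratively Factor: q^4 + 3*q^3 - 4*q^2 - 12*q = (q - 2)*(q^3 + 5*q^2 + 6*q) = (q - 2)*(q + 3)*(q^2 + 2*q) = (q - 2)*(q + 2)*(q + 3)*(q)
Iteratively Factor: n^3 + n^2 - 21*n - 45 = (n + 3)*(n^2 - 2*n - 15) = (n - 5)*(n + 3)*(n + 3)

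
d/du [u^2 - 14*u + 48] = 2*u - 14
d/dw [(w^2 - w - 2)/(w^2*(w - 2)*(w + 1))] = -2/w^3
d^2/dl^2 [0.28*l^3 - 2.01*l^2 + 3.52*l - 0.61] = 1.68*l - 4.02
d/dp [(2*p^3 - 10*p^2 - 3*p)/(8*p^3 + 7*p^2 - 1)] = (94*p^4 + 48*p^3 + 15*p^2 + 20*p + 3)/(64*p^6 + 112*p^5 + 49*p^4 - 16*p^3 - 14*p^2 + 1)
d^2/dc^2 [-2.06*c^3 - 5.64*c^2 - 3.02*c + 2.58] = -12.36*c - 11.28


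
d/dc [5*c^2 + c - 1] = 10*c + 1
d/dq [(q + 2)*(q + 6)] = 2*q + 8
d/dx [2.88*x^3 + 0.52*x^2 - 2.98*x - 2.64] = 8.64*x^2 + 1.04*x - 2.98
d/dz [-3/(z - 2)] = 3/(z - 2)^2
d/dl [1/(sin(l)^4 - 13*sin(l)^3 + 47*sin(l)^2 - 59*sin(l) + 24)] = (35*sin(l) + 4*cos(l)^2 - 63)*cos(l)/((sin(l) - 8)^2*(sin(l) - 3)^2*(sin(l) - 1)^3)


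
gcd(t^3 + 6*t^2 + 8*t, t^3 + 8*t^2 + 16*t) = t^2 + 4*t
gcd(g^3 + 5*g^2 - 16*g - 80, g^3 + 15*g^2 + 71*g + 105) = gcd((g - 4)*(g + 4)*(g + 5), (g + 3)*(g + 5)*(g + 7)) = g + 5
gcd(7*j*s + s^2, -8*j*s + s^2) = s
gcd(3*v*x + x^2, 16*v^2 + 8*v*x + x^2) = 1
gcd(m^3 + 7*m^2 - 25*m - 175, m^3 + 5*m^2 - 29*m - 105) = m^2 + 2*m - 35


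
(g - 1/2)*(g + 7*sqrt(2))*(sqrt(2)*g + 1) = sqrt(2)*g^3 - sqrt(2)*g^2/2 + 15*g^2 - 15*g/2 + 7*sqrt(2)*g - 7*sqrt(2)/2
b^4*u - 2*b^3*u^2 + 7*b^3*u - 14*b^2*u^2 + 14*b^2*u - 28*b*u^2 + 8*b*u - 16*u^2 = (b + 2)*(b + 4)*(b - 2*u)*(b*u + u)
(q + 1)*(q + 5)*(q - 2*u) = q^3 - 2*q^2*u + 6*q^2 - 12*q*u + 5*q - 10*u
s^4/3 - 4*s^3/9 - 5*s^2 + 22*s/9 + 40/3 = (s/3 + 1)*(s - 4)*(s - 2)*(s + 5/3)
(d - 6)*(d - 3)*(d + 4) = d^3 - 5*d^2 - 18*d + 72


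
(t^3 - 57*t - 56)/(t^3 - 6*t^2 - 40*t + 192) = (t^2 + 8*t + 7)/(t^2 + 2*t - 24)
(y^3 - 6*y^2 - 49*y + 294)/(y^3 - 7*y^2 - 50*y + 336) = (y - 7)/(y - 8)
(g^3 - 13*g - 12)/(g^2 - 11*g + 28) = (g^2 + 4*g + 3)/(g - 7)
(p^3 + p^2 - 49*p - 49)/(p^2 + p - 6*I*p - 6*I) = (p^2 - 49)/(p - 6*I)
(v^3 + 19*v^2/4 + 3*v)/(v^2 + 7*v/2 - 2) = v*(4*v + 3)/(2*(2*v - 1))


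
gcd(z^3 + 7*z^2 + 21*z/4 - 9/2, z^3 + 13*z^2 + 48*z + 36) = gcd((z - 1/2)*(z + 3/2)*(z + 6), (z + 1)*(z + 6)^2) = z + 6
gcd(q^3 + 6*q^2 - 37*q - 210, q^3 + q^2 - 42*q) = q^2 + q - 42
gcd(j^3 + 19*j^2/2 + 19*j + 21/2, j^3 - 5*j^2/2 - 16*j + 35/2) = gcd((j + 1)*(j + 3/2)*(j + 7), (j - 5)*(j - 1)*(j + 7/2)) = 1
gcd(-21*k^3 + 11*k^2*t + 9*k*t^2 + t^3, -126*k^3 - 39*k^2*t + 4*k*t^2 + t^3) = 21*k^2 + 10*k*t + t^2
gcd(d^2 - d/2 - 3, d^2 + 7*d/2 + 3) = d + 3/2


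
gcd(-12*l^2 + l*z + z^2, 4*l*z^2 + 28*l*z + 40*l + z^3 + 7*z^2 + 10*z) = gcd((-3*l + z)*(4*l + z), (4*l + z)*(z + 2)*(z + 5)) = 4*l + z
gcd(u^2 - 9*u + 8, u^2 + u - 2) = u - 1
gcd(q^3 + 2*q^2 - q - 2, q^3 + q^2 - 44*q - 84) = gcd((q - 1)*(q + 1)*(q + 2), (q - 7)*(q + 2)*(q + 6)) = q + 2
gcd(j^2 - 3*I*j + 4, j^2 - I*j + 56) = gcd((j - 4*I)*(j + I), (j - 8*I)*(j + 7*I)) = 1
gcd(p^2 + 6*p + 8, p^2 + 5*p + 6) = p + 2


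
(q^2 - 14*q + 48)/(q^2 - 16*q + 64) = (q - 6)/(q - 8)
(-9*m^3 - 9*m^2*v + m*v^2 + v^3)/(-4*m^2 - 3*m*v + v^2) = (-9*m^2 + v^2)/(-4*m + v)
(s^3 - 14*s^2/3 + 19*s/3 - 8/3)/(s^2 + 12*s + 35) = (3*s^3 - 14*s^2 + 19*s - 8)/(3*(s^2 + 12*s + 35))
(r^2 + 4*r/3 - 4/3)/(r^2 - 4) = (r - 2/3)/(r - 2)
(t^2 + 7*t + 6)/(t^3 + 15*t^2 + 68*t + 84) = (t + 1)/(t^2 + 9*t + 14)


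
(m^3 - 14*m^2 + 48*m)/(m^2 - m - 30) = m*(m - 8)/(m + 5)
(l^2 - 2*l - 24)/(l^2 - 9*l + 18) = (l + 4)/(l - 3)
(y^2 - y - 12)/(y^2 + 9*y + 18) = (y - 4)/(y + 6)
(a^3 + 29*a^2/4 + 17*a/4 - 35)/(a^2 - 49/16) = 4*(a^2 + 9*a + 20)/(4*a + 7)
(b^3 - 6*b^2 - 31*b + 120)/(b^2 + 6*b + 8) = (b^3 - 6*b^2 - 31*b + 120)/(b^2 + 6*b + 8)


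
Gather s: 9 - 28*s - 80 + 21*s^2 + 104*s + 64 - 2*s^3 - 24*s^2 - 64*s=-2*s^3 - 3*s^2 + 12*s - 7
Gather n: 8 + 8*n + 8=8*n + 16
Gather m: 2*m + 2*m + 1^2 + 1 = 4*m + 2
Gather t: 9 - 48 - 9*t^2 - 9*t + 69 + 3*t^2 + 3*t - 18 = -6*t^2 - 6*t + 12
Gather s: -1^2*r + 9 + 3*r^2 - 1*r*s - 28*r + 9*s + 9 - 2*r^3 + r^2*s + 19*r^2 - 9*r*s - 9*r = -2*r^3 + 22*r^2 - 38*r + s*(r^2 - 10*r + 9) + 18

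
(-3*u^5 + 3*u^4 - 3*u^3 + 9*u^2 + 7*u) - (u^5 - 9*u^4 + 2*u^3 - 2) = -4*u^5 + 12*u^4 - 5*u^3 + 9*u^2 + 7*u + 2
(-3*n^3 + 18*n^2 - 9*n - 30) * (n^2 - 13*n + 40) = -3*n^5 + 57*n^4 - 363*n^3 + 807*n^2 + 30*n - 1200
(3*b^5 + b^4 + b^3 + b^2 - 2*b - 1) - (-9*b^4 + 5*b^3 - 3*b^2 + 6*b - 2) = 3*b^5 + 10*b^4 - 4*b^3 + 4*b^2 - 8*b + 1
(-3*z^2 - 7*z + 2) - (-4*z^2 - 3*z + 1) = z^2 - 4*z + 1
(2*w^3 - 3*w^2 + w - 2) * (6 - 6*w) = -12*w^4 + 30*w^3 - 24*w^2 + 18*w - 12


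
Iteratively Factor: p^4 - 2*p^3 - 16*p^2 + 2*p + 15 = (p + 1)*(p^3 - 3*p^2 - 13*p + 15) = (p - 1)*(p + 1)*(p^2 - 2*p - 15) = (p - 5)*(p - 1)*(p + 1)*(p + 3)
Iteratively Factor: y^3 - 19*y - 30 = (y + 3)*(y^2 - 3*y - 10) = (y - 5)*(y + 3)*(y + 2)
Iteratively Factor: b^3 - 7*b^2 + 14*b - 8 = (b - 2)*(b^2 - 5*b + 4) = (b - 2)*(b - 1)*(b - 4)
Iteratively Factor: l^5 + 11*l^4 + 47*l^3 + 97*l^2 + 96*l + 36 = (l + 3)*(l^4 + 8*l^3 + 23*l^2 + 28*l + 12) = (l + 2)*(l + 3)*(l^3 + 6*l^2 + 11*l + 6) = (l + 1)*(l + 2)*(l + 3)*(l^2 + 5*l + 6) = (l + 1)*(l + 2)^2*(l + 3)*(l + 3)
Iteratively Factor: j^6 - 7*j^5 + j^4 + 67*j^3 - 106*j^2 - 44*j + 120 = (j - 2)*(j^5 - 5*j^4 - 9*j^3 + 49*j^2 - 8*j - 60) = (j - 5)*(j - 2)*(j^4 - 9*j^2 + 4*j + 12) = (j - 5)*(j - 2)^2*(j^3 + 2*j^2 - 5*j - 6) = (j - 5)*(j - 2)^2*(j + 1)*(j^2 + j - 6) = (j - 5)*(j - 2)^3*(j + 1)*(j + 3)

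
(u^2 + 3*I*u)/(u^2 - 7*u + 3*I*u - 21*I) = u/(u - 7)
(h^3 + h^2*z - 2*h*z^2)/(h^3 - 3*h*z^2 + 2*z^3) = h/(h - z)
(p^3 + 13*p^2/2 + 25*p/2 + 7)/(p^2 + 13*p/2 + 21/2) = (p^2 + 3*p + 2)/(p + 3)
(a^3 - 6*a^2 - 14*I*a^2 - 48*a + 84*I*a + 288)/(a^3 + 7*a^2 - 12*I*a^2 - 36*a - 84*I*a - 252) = (a^2 + a*(-6 - 8*I) + 48*I)/(a^2 + a*(7 - 6*I) - 42*I)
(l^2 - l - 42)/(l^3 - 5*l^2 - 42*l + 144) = (l - 7)/(l^2 - 11*l + 24)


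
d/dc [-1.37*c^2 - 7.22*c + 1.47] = -2.74*c - 7.22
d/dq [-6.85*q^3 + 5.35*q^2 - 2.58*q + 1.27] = -20.55*q^2 + 10.7*q - 2.58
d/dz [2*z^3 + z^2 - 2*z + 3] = 6*z^2 + 2*z - 2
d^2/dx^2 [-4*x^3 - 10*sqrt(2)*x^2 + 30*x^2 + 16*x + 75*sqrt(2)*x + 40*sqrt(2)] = -24*x - 20*sqrt(2) + 60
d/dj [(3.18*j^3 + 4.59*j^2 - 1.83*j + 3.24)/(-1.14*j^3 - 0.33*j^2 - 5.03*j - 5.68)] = (4.1832*j^4 - 36.1632*j^3 - 66.798*j^2 - 50.004*j + 26.6916)/(1.2996*j^6 + 0.7524*j^5 + 11.5773*j^4 + 16.2702*j^3 + 29.0497*j^2 + 57.1408*j + 32.2624)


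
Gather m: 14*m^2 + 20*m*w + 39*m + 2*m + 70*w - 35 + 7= 14*m^2 + m*(20*w + 41) + 70*w - 28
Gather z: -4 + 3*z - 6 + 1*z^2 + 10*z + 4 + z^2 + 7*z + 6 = 2*z^2 + 20*z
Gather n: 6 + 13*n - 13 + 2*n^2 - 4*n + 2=2*n^2 + 9*n - 5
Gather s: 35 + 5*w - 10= 5*w + 25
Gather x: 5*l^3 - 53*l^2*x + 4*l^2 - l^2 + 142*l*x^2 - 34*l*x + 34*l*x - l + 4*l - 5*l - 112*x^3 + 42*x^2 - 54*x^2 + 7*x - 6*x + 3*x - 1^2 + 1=5*l^3 + 3*l^2 - 2*l - 112*x^3 + x^2*(142*l - 12) + x*(4 - 53*l^2)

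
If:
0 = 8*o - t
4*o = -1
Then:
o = -1/4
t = -2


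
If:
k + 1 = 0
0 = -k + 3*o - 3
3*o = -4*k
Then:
No Solution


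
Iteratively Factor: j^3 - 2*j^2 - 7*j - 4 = (j + 1)*(j^2 - 3*j - 4) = (j - 4)*(j + 1)*(j + 1)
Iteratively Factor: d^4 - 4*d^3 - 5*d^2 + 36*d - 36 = (d - 2)*(d^3 - 2*d^2 - 9*d + 18) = (d - 2)^2*(d^2 - 9) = (d - 2)^2*(d + 3)*(d - 3)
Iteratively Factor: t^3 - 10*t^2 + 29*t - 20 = (t - 4)*(t^2 - 6*t + 5) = (t - 5)*(t - 4)*(t - 1)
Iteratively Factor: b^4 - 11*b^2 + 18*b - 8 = (b - 2)*(b^3 + 2*b^2 - 7*b + 4) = (b - 2)*(b - 1)*(b^2 + 3*b - 4) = (b - 2)*(b - 1)*(b + 4)*(b - 1)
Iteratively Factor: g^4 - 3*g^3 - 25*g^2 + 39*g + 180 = (g + 3)*(g^3 - 6*g^2 - 7*g + 60) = (g - 5)*(g + 3)*(g^2 - g - 12) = (g - 5)*(g + 3)^2*(g - 4)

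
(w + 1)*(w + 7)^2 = w^3 + 15*w^2 + 63*w + 49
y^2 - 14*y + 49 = (y - 7)^2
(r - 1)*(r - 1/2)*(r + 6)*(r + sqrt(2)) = r^4 + sqrt(2)*r^3 + 9*r^3/2 - 17*r^2/2 + 9*sqrt(2)*r^2/2 - 17*sqrt(2)*r/2 + 3*r + 3*sqrt(2)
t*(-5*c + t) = -5*c*t + t^2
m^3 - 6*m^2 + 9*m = m*(m - 3)^2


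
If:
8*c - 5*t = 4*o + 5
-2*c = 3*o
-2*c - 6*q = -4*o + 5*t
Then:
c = 15*t/32 + 15/32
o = -5*t/16 - 5/16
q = -115*t/96 - 35/96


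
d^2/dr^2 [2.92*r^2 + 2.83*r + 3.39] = 5.84000000000000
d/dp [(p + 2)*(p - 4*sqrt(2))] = 2*p - 4*sqrt(2) + 2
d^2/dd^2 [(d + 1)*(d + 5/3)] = 2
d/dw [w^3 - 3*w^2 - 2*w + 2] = 3*w^2 - 6*w - 2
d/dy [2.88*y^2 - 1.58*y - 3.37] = 5.76*y - 1.58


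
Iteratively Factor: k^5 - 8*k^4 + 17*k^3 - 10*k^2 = (k - 5)*(k^4 - 3*k^3 + 2*k^2) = k*(k - 5)*(k^3 - 3*k^2 + 2*k) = k*(k - 5)*(k - 2)*(k^2 - k) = k^2*(k - 5)*(k - 2)*(k - 1)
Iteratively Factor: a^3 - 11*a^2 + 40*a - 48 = (a - 4)*(a^2 - 7*a + 12) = (a - 4)*(a - 3)*(a - 4)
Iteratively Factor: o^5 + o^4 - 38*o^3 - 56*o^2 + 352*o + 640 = (o + 2)*(o^4 - o^3 - 36*o^2 + 16*o + 320) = (o - 5)*(o + 2)*(o^3 + 4*o^2 - 16*o - 64) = (o - 5)*(o - 4)*(o + 2)*(o^2 + 8*o + 16) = (o - 5)*(o - 4)*(o + 2)*(o + 4)*(o + 4)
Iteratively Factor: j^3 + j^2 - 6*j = (j + 3)*(j^2 - 2*j) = j*(j + 3)*(j - 2)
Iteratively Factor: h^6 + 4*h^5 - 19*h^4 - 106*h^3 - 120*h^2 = (h - 5)*(h^5 + 9*h^4 + 26*h^3 + 24*h^2) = h*(h - 5)*(h^4 + 9*h^3 + 26*h^2 + 24*h) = h*(h - 5)*(h + 3)*(h^3 + 6*h^2 + 8*h) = h^2*(h - 5)*(h + 3)*(h^2 + 6*h + 8) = h^2*(h - 5)*(h + 2)*(h + 3)*(h + 4)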